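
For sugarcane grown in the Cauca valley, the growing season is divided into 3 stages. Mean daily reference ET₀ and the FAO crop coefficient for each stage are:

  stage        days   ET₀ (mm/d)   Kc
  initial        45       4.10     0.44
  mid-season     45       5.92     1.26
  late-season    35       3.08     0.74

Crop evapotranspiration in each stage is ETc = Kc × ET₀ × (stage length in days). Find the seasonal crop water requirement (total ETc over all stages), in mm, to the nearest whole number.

497 mm

initial: 0.44 × 4.10 × 45 = 81.18 mm
mid-season: 1.26 × 5.92 × 45 = 335.66 mm
late-season: 0.74 × 3.08 × 35 = 79.77 mm
Seasonal total = 496.61 mm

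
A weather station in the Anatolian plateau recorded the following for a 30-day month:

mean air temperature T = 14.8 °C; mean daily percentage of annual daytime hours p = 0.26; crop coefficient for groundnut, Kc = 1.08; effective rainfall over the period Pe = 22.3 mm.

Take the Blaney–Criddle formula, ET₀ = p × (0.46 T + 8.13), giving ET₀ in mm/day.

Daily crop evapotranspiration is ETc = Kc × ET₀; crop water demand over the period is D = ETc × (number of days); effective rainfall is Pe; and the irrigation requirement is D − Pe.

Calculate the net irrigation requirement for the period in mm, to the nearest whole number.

104 mm

ET₀ = 0.26 × (0.46 × 14.8 + 8.13) = 0.26 × 14.938 = 3.8839 mm/d
ETc = Kc × ET₀ = 1.08 × 3.8839 = 4.1946 mm/d
Crop demand D = ETc × 30 d = 4.1946 × 30 = 125.838 mm
D − Pe = 125.838 − 22.3 = 103.538 mm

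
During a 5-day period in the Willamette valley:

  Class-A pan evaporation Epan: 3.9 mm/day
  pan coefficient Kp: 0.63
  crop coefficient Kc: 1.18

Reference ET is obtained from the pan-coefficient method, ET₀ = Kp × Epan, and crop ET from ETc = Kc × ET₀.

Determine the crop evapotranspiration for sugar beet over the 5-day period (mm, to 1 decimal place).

14.5 mm

ET₀ = 0.63 × 3.9 = 2.4570 mm/d
ETc = Kc × ET₀ = 1.18 × 2.4570 = 2.8993 mm/d
Over 5 days: 2.8993 × 5 = 14.497 mm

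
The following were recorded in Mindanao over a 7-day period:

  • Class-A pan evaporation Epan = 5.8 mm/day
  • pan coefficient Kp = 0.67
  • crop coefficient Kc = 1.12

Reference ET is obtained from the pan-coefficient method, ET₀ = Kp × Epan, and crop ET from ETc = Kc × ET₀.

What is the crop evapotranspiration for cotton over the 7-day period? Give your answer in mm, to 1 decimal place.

ET₀ = 0.67 × 5.8 = 3.8860 mm/d
ETc = Kc × ET₀ = 1.12 × 3.8860 = 4.3523 mm/d
Over 7 days: 4.3523 × 7 = 30.466 mm

30.5 mm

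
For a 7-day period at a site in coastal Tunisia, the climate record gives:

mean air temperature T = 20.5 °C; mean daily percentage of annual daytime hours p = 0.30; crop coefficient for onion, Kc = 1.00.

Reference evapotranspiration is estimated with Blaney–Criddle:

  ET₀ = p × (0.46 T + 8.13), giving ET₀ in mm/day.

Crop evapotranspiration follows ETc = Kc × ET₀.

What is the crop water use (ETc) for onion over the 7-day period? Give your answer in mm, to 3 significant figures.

36.9 mm

ET₀ = 0.30 × (0.46 × 20.5 + 8.13) = 0.30 × 17.560 = 5.2680 mm/d
ETc = Kc × ET₀ = 1.00 × 5.2680 = 5.2680 mm/d
Over 7 days: 5.2680 × 7 = 36.876 mm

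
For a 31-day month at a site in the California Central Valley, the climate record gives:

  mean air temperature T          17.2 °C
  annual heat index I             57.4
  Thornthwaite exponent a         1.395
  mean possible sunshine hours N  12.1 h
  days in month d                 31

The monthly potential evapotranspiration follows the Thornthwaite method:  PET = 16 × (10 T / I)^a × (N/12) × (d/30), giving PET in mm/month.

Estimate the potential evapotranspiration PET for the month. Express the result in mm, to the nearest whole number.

77 mm

10T/I = 10 × 17.2 / 57.4 = 2.9965
(10T/I)^a = 2.9965^1.395 = 4.6225
Uncorrected PET = 16 × 4.6225 = 73.960 mm
Correction = (N/12)(d/30) = (12.1/12)(31/30) = 1.0419
PET = 73.960 × 1.0419 = 77.059 mm/month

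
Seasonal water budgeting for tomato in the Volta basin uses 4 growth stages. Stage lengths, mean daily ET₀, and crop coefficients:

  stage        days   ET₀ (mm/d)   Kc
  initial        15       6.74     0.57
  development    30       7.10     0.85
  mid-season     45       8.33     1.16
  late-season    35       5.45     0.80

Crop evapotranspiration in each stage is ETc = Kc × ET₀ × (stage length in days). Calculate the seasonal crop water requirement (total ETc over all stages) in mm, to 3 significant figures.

initial: 0.57 × 6.74 × 15 = 57.63 mm
development: 0.85 × 7.10 × 30 = 181.05 mm
mid-season: 1.16 × 8.33 × 45 = 434.83 mm
late-season: 0.80 × 5.45 × 35 = 152.60 mm
Seasonal total = 826.11 mm

826 mm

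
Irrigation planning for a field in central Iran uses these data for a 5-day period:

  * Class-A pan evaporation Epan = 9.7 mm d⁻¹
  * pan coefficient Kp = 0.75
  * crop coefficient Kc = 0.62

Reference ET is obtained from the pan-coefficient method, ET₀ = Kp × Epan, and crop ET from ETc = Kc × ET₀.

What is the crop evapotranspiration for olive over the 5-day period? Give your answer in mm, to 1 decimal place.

22.6 mm

ET₀ = 0.75 × 9.7 = 7.2750 mm/d
ETc = Kc × ET₀ = 0.62 × 7.2750 = 4.5105 mm/d
Over 5 days: 4.5105 × 5 = 22.553 mm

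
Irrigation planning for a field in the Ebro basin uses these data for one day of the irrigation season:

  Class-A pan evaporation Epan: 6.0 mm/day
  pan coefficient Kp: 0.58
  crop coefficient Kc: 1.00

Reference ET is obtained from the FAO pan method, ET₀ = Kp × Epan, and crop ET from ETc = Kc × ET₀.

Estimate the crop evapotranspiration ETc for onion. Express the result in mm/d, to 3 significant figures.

ET₀ = 0.58 × 6.0 = 3.4800 mm/d
ETc = Kc × ET₀ = 1.00 × 3.4800 = 3.4800 mm/d

3.48 mm/d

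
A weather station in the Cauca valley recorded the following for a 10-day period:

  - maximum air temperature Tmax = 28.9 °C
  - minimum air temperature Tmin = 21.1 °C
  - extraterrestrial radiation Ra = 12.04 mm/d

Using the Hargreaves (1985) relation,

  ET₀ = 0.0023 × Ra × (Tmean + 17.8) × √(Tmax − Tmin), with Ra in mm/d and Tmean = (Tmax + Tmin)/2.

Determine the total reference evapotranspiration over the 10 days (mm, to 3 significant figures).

33.1 mm

Tmean = (28.9 + 21.1)/2 = 25.00 °C
ET₀ = 0.0023 × 12.04 × (25.00 + 17.8) × √7.8 = 0.0023 × 12.04 × 42.80 × 2.7928 = 3.3101 mm/d
Over 10 days: 3.3101 × 10 = 33.101 mm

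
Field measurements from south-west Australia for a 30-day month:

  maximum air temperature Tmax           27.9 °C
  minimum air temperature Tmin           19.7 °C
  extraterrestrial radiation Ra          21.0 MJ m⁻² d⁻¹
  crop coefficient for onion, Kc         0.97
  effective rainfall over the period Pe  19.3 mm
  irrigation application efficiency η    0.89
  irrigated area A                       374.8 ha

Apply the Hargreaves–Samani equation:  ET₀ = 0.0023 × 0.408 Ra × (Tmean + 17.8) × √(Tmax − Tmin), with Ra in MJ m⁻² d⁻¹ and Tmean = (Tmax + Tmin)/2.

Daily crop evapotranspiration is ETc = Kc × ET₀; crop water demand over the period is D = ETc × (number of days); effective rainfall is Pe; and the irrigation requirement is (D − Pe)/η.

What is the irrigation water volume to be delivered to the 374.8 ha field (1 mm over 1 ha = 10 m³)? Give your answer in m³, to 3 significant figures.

Tmean = (27.9 + 19.7)/2 = 23.80 °C
0.408 Ra = 0.408 × 21.0 = 8.5680 mm/d equivalent
ET₀ = 0.0023 × 8.5680 × (23.80 + 17.8) × √8.2 = 0.0023 × 8.5680 × 41.60 × 2.8636 = 2.3475 mm/d
ETc = Kc × ET₀ = 0.97 × 2.3475 = 2.2771 mm/d
Crop demand D = ETc × 30 d = 2.2771 × 30 = 68.313 mm
D − Pe = 68.313 − 19.3 = 49.013 mm
Gross irrigation = 49.013 / 0.89 = 55.071 mm
Volume = 55.071 mm × 374.8 ha × 10 = 206406.1 m³

206000 m³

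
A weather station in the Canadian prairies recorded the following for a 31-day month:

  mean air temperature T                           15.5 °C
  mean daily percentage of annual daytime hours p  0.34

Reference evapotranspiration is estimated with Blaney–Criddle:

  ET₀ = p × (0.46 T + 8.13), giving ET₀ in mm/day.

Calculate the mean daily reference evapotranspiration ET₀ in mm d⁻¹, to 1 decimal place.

ET₀ = 0.34 × (0.46 × 15.5 + 8.13) = 0.34 × 15.260 = 5.1884 mm/d

5.2 mm d⁻¹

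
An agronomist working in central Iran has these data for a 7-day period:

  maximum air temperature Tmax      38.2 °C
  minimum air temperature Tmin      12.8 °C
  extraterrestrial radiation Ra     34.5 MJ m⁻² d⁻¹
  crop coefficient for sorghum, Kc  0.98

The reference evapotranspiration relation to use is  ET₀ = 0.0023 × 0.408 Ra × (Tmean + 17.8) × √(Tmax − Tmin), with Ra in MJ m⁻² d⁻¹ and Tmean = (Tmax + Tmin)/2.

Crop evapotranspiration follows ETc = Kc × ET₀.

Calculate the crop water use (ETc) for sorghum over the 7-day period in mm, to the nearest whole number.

48 mm

Tmean = (38.2 + 12.8)/2 = 25.50 °C
0.408 Ra = 0.408 × 34.5 = 14.0760 mm/d equivalent
ET₀ = 0.0023 × 14.0760 × (25.50 + 17.8) × √25.4 = 0.0023 × 14.0760 × 43.30 × 5.0398 = 7.0649 mm/d
ETc = Kc × ET₀ = 0.98 × 7.0649 = 6.9236 mm/d
Over 7 days: 6.9236 × 7 = 48.465 mm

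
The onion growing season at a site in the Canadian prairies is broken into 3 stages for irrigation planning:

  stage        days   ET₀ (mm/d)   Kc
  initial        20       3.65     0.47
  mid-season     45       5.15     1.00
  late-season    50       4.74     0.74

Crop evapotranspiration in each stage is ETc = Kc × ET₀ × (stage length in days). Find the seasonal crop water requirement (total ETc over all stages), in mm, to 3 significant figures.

initial: 0.47 × 3.65 × 20 = 34.31 mm
mid-season: 1.00 × 5.15 × 45 = 231.75 mm
late-season: 0.74 × 4.74 × 50 = 175.38 mm
Seasonal total = 441.44 mm

441 mm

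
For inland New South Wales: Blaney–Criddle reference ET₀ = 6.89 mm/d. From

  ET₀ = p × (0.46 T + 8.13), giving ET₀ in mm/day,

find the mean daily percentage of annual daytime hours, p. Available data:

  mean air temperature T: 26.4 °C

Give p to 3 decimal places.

p = ET₀ / (0.46 T + 8.13) = 6.89 / (0.46 × 26.4 + 8.13) = 6.89 / 20.274 = 0.3398

0.340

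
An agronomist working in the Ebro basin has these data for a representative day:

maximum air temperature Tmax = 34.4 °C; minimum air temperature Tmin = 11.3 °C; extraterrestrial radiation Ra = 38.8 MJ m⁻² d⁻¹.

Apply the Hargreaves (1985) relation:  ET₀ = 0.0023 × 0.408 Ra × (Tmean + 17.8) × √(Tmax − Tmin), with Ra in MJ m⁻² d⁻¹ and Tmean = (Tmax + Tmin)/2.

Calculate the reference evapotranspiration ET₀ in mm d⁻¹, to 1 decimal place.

7.1 mm d⁻¹

Tmean = (34.4 + 11.3)/2 = 22.85 °C
0.408 Ra = 0.408 × 38.8 = 15.8304 mm/d equivalent
ET₀ = 0.0023 × 15.8304 × (22.85 + 17.8) × √23.1 = 0.0023 × 15.8304 × 40.65 × 4.8062 = 7.1135 mm/d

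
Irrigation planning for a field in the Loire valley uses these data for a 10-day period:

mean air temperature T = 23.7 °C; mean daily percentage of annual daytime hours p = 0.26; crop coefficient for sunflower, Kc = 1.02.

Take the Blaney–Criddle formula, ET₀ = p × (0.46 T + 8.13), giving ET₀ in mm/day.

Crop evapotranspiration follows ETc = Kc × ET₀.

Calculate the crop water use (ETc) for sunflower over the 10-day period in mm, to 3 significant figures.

ET₀ = 0.26 × (0.46 × 23.7 + 8.13) = 0.26 × 19.032 = 4.9483 mm/d
ETc = Kc × ET₀ = 1.02 × 4.9483 = 5.0473 mm/d
Over 10 days: 5.0473 × 10 = 50.473 mm

50.5 mm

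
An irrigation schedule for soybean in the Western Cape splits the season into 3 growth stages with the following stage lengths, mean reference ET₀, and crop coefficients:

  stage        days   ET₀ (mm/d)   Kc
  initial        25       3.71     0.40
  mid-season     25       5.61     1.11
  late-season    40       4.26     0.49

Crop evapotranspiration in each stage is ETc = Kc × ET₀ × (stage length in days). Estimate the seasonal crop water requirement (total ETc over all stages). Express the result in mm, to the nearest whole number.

276 mm

initial: 0.40 × 3.71 × 25 = 37.10 mm
mid-season: 1.11 × 5.61 × 25 = 155.68 mm
late-season: 0.49 × 4.26 × 40 = 83.50 mm
Seasonal total = 276.28 mm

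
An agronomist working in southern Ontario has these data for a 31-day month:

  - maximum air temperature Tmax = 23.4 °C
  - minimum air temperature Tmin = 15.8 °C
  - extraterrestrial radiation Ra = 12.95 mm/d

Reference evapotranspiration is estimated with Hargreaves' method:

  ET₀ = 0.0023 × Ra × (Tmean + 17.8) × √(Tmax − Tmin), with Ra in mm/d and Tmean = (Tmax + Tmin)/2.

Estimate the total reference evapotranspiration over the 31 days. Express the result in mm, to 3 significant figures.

95.2 mm

Tmean = (23.4 + 15.8)/2 = 19.60 °C
ET₀ = 0.0023 × 12.95 × (19.60 + 17.8) × √7.6 = 0.0023 × 12.95 × 37.40 × 2.7568 = 3.0710 mm/d
Over 31 days: 3.0710 × 31 = 95.201 mm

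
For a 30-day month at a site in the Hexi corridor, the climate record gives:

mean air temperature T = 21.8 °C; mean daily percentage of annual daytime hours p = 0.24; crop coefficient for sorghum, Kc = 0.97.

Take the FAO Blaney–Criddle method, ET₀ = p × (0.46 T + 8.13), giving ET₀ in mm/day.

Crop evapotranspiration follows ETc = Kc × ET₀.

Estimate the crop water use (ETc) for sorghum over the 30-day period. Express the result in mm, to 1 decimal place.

ET₀ = 0.24 × (0.46 × 21.8 + 8.13) = 0.24 × 18.158 = 4.3579 mm/d
ETc = Kc × ET₀ = 0.97 × 4.3579 = 4.2272 mm/d
Over 30 days: 4.2272 × 30 = 126.816 mm

126.8 mm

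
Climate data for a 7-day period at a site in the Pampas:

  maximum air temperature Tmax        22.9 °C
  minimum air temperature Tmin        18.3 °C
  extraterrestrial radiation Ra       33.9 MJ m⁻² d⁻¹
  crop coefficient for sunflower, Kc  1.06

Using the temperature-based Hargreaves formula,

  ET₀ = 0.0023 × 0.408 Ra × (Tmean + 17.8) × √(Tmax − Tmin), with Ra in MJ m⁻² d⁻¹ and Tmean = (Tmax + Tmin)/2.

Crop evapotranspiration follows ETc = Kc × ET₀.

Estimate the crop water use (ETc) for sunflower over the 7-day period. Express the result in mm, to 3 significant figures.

19.4 mm

Tmean = (22.9 + 18.3)/2 = 20.60 °C
0.408 Ra = 0.408 × 33.9 = 13.8312 mm/d equivalent
ET₀ = 0.0023 × 13.8312 × (20.60 + 17.8) × √4.6 = 0.0023 × 13.8312 × 38.40 × 2.1448 = 2.6200 mm/d
ETc = Kc × ET₀ = 1.06 × 2.6200 = 2.7772 mm/d
Over 7 days: 2.7772 × 7 = 19.440 mm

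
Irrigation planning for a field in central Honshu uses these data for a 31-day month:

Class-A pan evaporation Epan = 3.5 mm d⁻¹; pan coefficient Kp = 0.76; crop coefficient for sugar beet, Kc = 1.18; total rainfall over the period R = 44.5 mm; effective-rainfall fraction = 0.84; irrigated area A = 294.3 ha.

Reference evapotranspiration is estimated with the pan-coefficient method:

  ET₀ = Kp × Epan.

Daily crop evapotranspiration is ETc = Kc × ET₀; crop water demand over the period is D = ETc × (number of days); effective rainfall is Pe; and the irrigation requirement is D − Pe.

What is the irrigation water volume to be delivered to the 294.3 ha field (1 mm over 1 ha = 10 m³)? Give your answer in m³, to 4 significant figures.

176400 m³

ET₀ = 0.76 × 3.5 = 2.6600 mm/d
ETc = Kc × ET₀ = 1.18 × 2.6600 = 3.1388 mm/d
Crop demand D = ETc × 31 d = 3.1388 × 31 = 97.303 mm
Pe = 0.84 × 44.5 = 37.380 mm
D − Pe = 97.303 − 37.380 = 59.923 mm
Volume = 59.923 mm × 294.3 ha × 10 = 176353.4 m³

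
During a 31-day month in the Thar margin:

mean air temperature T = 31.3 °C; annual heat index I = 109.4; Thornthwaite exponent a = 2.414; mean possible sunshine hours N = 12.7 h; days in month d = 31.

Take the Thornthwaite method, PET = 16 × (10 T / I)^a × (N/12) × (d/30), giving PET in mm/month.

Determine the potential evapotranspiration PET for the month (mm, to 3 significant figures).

221 mm

10T/I = 10 × 31.3 / 109.4 = 2.8611
(10T/I)^a = 2.8611^2.414 = 12.6494
Uncorrected PET = 16 × 12.6494 = 202.390 mm
Correction = (N/12)(d/30) = (12.7/12)(31/30) = 1.0936
PET = 202.390 × 1.0936 = 221.334 mm/month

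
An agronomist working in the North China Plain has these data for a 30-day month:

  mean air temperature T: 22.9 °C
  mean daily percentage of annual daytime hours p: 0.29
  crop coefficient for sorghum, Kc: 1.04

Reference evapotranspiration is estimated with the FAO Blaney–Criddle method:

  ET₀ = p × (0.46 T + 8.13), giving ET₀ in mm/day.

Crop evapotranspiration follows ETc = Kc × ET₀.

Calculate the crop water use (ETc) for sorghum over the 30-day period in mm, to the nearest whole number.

169 mm

ET₀ = 0.29 × (0.46 × 22.9 + 8.13) = 0.29 × 18.664 = 5.4126 mm/d
ETc = Kc × ET₀ = 1.04 × 5.4126 = 5.6291 mm/d
Over 30 days: 5.6291 × 30 = 168.873 mm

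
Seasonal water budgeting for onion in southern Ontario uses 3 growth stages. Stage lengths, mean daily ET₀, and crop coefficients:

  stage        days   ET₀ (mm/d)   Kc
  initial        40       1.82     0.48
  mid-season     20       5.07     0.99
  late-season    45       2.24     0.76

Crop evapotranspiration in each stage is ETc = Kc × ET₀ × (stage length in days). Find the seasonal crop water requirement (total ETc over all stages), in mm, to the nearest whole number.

initial: 0.48 × 1.82 × 40 = 34.94 mm
mid-season: 0.99 × 5.07 × 20 = 100.39 mm
late-season: 0.76 × 2.24 × 45 = 76.61 mm
Seasonal total = 211.94 mm

212 mm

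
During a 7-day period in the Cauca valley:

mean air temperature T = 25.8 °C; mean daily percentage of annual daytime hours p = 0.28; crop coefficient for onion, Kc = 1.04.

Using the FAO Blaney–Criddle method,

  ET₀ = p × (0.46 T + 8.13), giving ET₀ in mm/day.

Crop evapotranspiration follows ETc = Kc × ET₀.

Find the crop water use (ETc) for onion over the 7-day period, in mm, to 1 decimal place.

40.8 mm

ET₀ = 0.28 × (0.46 × 25.8 + 8.13) = 0.28 × 19.998 = 5.5994 mm/d
ETc = Kc × ET₀ = 1.04 × 5.5994 = 5.8234 mm/d
Over 7 days: 5.8234 × 7 = 40.764 mm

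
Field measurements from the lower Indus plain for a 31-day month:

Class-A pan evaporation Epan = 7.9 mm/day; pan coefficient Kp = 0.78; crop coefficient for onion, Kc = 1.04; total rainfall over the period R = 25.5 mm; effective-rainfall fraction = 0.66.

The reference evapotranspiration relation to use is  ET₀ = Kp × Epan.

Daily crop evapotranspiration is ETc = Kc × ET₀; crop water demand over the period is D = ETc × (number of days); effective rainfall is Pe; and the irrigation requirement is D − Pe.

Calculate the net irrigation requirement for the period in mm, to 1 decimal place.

ET₀ = 0.78 × 7.9 = 6.1620 mm/d
ETc = Kc × ET₀ = 1.04 × 6.1620 = 6.4085 mm/d
Crop demand D = ETc × 31 d = 6.4085 × 31 = 198.664 mm
Pe = 0.66 × 25.5 = 16.830 mm
D − Pe = 198.664 − 16.830 = 181.834 mm

181.8 mm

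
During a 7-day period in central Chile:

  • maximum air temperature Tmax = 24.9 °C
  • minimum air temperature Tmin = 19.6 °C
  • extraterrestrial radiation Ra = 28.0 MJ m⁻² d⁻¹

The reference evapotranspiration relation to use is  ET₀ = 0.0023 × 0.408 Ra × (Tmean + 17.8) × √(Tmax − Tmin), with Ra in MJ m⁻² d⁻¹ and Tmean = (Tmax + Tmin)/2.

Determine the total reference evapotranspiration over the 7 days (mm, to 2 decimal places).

16.96 mm

Tmean = (24.9 + 19.6)/2 = 22.25 °C
0.408 Ra = 0.408 × 28.0 = 11.4240 mm/d equivalent
ET₀ = 0.0023 × 11.4240 × (22.25 + 17.8) × √5.3 = 0.0023 × 11.4240 × 40.05 × 2.3022 = 2.4227 mm/d
Over 7 days: 2.4227 × 7 = 16.959 mm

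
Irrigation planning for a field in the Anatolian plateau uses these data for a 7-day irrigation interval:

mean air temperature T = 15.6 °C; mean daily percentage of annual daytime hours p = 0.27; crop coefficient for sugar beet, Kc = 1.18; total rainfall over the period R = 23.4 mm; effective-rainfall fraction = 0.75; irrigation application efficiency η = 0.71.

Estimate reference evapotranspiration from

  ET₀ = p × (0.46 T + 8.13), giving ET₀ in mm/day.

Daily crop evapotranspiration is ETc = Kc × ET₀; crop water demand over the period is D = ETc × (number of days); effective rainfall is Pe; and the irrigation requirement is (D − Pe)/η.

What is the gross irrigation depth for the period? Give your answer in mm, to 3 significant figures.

23.4 mm

ET₀ = 0.27 × (0.46 × 15.6 + 8.13) = 0.27 × 15.306 = 4.1326 mm/d
ETc = Kc × ET₀ = 1.18 × 4.1326 = 4.8765 mm/d
Crop demand D = ETc × 7 d = 4.8765 × 7 = 34.136 mm
Pe = 0.75 × 23.4 = 17.550 mm
D − Pe = 34.136 − 17.550 = 16.586 mm
Gross irrigation = 16.586 / 0.71 = 23.361 mm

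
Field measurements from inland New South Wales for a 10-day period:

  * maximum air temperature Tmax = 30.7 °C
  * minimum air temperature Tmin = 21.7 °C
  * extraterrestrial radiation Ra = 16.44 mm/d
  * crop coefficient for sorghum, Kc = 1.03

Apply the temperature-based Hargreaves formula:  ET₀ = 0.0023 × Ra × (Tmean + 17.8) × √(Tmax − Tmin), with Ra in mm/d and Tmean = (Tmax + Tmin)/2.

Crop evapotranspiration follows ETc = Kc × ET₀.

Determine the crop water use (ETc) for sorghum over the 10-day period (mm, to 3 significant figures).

51.4 mm

Tmean = (30.7 + 21.7)/2 = 26.20 °C
ET₀ = 0.0023 × 16.44 × (26.20 + 17.8) × √9.0 = 0.0023 × 16.44 × 44.00 × 3.0000 = 4.9912 mm/d
ETc = Kc × ET₀ = 1.03 × 4.9912 = 5.1409 mm/d
Over 10 days: 5.1409 × 10 = 51.409 mm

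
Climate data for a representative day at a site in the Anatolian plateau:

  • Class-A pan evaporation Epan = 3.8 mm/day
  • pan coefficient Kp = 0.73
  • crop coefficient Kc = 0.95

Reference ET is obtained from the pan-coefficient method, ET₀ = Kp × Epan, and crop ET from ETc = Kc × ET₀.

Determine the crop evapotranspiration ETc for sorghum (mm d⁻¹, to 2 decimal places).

2.64 mm d⁻¹

ET₀ = 0.73 × 3.8 = 2.7740 mm/d
ETc = Kc × ET₀ = 0.95 × 2.7740 = 2.6353 mm/d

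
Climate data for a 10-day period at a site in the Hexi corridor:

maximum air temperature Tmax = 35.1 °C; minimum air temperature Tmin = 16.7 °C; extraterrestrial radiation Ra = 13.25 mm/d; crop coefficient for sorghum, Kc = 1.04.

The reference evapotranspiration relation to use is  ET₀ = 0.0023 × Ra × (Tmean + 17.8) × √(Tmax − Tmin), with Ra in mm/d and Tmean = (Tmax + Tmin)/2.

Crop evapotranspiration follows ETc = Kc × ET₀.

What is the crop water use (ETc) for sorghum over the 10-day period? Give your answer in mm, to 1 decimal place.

Tmean = (35.1 + 16.7)/2 = 25.90 °C
ET₀ = 0.0023 × 13.25 × (25.90 + 17.8) × √18.4 = 0.0023 × 13.25 × 43.70 × 4.2895 = 5.7126 mm/d
ETc = Kc × ET₀ = 1.04 × 5.7126 = 5.9411 mm/d
Over 10 days: 5.9411 × 10 = 59.411 mm

59.4 mm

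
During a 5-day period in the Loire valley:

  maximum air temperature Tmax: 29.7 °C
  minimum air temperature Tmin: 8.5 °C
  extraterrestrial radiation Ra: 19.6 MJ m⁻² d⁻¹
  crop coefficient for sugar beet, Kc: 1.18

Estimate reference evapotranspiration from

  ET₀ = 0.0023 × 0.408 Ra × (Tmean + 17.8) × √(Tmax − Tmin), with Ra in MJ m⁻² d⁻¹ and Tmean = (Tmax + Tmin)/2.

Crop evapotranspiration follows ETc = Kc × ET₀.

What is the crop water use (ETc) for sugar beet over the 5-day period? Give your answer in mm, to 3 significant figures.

18.4 mm

Tmean = (29.7 + 8.5)/2 = 19.10 °C
0.408 Ra = 0.408 × 19.6 = 7.9968 mm/d equivalent
ET₀ = 0.0023 × 7.9968 × (19.10 + 17.8) × √21.2 = 0.0023 × 7.9968 × 36.90 × 4.6043 = 3.1249 mm/d
ETc = Kc × ET₀ = 1.18 × 3.1249 = 3.6874 mm/d
Over 5 days: 3.6874 × 5 = 18.437 mm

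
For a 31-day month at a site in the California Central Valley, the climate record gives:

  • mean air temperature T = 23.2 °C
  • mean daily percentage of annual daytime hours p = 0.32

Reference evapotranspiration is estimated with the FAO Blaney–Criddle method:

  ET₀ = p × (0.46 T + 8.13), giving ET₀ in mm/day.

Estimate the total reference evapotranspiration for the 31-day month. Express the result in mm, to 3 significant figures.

ET₀ = 0.32 × (0.46 × 23.2 + 8.13) = 0.32 × 18.802 = 6.0166 mm/d
Monthly total = 6.0166 × 31 = 186.515 mm

187 mm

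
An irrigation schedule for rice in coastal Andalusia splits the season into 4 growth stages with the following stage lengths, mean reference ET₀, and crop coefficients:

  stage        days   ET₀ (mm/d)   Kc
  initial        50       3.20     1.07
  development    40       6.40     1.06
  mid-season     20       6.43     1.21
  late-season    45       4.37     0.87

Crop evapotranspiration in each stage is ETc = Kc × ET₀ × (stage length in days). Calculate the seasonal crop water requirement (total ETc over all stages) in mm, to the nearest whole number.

769 mm

initial: 1.07 × 3.20 × 50 = 171.20 mm
development: 1.06 × 6.40 × 40 = 271.36 mm
mid-season: 1.21 × 6.43 × 20 = 155.61 mm
late-season: 0.87 × 4.37 × 45 = 171.09 mm
Seasonal total = 769.26 mm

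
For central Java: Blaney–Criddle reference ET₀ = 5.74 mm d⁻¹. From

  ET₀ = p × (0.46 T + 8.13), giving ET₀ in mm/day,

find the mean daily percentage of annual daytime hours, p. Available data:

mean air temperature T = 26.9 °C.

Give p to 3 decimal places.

p = ET₀ / (0.46 T + 8.13) = 5.74 / (0.46 × 26.9 + 8.13) = 5.74 / 20.504 = 0.2799

0.280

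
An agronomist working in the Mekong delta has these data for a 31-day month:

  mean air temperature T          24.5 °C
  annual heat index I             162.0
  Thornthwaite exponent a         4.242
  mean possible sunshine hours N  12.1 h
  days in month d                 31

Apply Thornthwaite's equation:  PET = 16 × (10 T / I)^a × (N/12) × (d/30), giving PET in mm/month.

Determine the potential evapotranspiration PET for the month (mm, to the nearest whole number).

96 mm

10T/I = 10 × 24.5 / 162.0 = 1.5123
(10T/I)^a = 1.5123^4.242 = 5.7813
Uncorrected PET = 16 × 5.7813 = 92.501 mm
Correction = (N/12)(d/30) = (12.1/12)(31/30) = 1.0419
PET = 92.501 × 1.0419 = 96.377 mm/month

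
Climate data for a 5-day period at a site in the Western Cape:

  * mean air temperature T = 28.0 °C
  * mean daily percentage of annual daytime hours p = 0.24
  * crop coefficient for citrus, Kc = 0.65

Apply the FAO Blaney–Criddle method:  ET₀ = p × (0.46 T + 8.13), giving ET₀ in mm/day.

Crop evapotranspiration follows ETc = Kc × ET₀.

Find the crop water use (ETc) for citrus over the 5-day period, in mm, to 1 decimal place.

16.4 mm

ET₀ = 0.24 × (0.46 × 28.0 + 8.13) = 0.24 × 21.010 = 5.0424 mm/d
ETc = Kc × ET₀ = 0.65 × 5.0424 = 3.2776 mm/d
Over 5 days: 3.2776 × 5 = 16.388 mm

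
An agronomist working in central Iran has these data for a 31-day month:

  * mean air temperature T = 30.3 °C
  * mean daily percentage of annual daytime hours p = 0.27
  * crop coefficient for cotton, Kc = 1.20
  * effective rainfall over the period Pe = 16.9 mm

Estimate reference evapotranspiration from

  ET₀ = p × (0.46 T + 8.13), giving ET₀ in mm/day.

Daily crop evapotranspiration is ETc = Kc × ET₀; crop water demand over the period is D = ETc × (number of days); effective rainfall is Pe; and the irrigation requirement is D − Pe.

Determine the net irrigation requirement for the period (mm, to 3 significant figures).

ET₀ = 0.27 × (0.46 × 30.3 + 8.13) = 0.27 × 22.068 = 5.9584 mm/d
ETc = Kc × ET₀ = 1.20 × 5.9584 = 7.1501 mm/d
Crop demand D = ETc × 31 d = 7.1501 × 31 = 221.653 mm
D − Pe = 221.653 − 16.9 = 204.753 mm

205 mm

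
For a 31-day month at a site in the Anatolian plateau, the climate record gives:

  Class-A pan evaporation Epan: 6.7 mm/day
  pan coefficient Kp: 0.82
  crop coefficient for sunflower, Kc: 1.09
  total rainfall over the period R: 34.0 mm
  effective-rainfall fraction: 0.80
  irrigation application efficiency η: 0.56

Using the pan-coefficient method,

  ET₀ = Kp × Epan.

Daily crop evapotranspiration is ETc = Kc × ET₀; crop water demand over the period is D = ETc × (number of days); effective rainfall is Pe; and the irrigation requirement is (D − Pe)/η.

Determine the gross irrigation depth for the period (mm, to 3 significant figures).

283 mm

ET₀ = 0.82 × 6.7 = 5.4940 mm/d
ETc = Kc × ET₀ = 1.09 × 5.4940 = 5.9885 mm/d
Crop demand D = ETc × 31 d = 5.9885 × 31 = 185.644 mm
Pe = 0.80 × 34.0 = 27.200 mm
D − Pe = 185.644 − 27.200 = 158.444 mm
Gross irrigation = 158.444 / 0.56 = 282.936 mm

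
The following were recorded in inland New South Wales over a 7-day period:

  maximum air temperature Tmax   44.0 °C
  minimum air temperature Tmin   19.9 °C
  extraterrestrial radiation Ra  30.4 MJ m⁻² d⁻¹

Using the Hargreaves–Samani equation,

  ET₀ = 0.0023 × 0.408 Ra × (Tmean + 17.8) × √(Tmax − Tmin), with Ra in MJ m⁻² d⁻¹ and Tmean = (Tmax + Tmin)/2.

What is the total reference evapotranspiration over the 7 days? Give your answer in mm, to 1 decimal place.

48.8 mm

Tmean = (44.0 + 19.9)/2 = 31.95 °C
0.408 Ra = 0.408 × 30.4 = 12.4032 mm/d equivalent
ET₀ = 0.0023 × 12.4032 × (31.95 + 17.8) × √24.1 = 0.0023 × 12.4032 × 49.75 × 4.9092 = 6.9673 mm/d
Over 7 days: 6.9673 × 7 = 48.771 mm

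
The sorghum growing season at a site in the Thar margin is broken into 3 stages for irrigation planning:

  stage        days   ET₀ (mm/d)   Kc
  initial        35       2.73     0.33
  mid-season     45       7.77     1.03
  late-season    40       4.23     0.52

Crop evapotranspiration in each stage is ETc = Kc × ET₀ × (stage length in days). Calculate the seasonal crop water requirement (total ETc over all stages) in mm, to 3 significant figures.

initial: 0.33 × 2.73 × 35 = 31.53 mm
mid-season: 1.03 × 7.77 × 45 = 360.14 mm
late-season: 0.52 × 4.23 × 40 = 87.98 mm
Seasonal total = 479.65 mm

480 mm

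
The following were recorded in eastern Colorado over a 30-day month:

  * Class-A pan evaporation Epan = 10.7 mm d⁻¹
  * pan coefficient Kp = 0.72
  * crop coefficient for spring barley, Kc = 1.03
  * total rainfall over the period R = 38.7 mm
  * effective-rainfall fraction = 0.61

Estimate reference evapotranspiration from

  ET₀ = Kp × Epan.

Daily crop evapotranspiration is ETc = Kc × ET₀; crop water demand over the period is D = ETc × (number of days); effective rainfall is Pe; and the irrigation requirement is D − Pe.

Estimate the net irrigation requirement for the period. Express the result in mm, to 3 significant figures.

ET₀ = 0.72 × 10.7 = 7.7040 mm/d
ETc = Kc × ET₀ = 1.03 × 7.7040 = 7.9351 mm/d
Crop demand D = ETc × 30 d = 7.9351 × 30 = 238.053 mm
Pe = 0.61 × 38.7 = 23.607 mm
D − Pe = 238.053 − 23.607 = 214.446 mm

214 mm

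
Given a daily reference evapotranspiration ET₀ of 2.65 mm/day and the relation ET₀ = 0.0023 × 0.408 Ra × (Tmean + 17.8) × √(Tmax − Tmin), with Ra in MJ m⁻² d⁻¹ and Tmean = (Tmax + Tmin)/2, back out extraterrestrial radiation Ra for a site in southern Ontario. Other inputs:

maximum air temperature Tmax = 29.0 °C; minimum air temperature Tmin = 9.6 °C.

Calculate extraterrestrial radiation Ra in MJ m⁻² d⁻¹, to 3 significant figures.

Tmean = (29.0+9.6)/2 = 19.30 °C; ΔT = 19.4
Ra = ET₀ / [0.0023 × 0.408 × (Tmean+17.8) × √ΔT]
   = 2.65 / (0.0023 × 0.408 × 37.10 × 4.4045) = 17.282 MJ m⁻² d⁻¹

17.3 MJ m⁻² d⁻¹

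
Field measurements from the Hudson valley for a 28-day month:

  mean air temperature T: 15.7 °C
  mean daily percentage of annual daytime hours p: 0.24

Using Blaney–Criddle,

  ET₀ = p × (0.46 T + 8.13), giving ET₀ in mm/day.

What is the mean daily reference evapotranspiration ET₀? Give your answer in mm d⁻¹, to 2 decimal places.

3.68 mm d⁻¹

ET₀ = 0.24 × (0.46 × 15.7 + 8.13) = 0.24 × 15.352 = 3.6845 mm/d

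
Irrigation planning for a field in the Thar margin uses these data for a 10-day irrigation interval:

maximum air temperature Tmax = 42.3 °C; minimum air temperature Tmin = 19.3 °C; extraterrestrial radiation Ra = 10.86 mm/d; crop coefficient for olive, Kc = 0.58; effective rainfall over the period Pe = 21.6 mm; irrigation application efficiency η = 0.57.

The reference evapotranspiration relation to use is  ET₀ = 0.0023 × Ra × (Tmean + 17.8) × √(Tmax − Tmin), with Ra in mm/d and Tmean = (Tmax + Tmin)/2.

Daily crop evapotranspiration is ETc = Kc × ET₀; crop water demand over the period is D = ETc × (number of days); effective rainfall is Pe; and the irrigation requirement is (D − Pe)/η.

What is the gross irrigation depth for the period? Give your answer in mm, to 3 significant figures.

Tmean = (42.3 + 19.3)/2 = 30.80 °C
ET₀ = 0.0023 × 10.86 × (30.80 + 17.8) × √23.0 = 0.0023 × 10.86 × 48.60 × 4.7958 = 5.8218 mm/d
ETc = Kc × ET₀ = 0.58 × 5.8218 = 3.3766 mm/d
Crop demand D = ETc × 10 d = 3.3766 × 10 = 33.766 mm
D − Pe = 33.766 − 21.6 = 12.166 mm
Gross irrigation = 12.166 / 0.57 = 21.344 mm

21.3 mm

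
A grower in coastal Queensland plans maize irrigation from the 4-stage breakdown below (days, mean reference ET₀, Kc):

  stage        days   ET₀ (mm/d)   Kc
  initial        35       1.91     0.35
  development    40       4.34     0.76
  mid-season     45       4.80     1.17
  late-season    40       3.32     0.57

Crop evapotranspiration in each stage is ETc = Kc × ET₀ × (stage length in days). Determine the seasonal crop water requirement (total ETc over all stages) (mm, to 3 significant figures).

initial: 0.35 × 1.91 × 35 = 23.40 mm
development: 0.76 × 4.34 × 40 = 131.94 mm
mid-season: 1.17 × 4.80 × 45 = 252.72 mm
late-season: 0.57 × 3.32 × 40 = 75.70 mm
Seasonal total = 483.76 mm

484 mm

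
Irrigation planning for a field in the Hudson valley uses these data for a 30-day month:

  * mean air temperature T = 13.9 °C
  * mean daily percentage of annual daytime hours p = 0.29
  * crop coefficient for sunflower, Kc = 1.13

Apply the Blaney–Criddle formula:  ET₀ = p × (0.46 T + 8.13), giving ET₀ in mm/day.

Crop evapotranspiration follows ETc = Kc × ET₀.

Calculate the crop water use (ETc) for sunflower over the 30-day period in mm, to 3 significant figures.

ET₀ = 0.29 × (0.46 × 13.9 + 8.13) = 0.29 × 14.524 = 4.2120 mm/d
ETc = Kc × ET₀ = 1.13 × 4.2120 = 4.7596 mm/d
Over 30 days: 4.7596 × 30 = 142.788 mm

143 mm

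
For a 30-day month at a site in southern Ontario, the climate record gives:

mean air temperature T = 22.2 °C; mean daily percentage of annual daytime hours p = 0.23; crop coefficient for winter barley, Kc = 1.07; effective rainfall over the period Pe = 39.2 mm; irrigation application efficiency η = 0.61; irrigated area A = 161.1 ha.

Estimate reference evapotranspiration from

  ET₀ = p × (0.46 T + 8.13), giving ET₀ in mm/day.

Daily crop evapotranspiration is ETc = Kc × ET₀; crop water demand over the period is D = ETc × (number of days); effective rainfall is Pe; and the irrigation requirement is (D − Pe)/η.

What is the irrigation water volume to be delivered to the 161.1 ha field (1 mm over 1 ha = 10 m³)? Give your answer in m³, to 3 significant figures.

ET₀ = 0.23 × (0.46 × 22.2 + 8.13) = 0.23 × 18.342 = 4.2187 mm/d
ETc = Kc × ET₀ = 1.07 × 4.2187 = 4.5140 mm/d
Crop demand D = ETc × 30 d = 4.5140 × 30 = 135.420 mm
D − Pe = 135.420 − 39.2 = 96.220 mm
Gross irrigation = 96.220 / 0.61 = 157.738 mm
Volume = 157.738 mm × 161.1 ha × 10 = 254115.9 m³

254000 m³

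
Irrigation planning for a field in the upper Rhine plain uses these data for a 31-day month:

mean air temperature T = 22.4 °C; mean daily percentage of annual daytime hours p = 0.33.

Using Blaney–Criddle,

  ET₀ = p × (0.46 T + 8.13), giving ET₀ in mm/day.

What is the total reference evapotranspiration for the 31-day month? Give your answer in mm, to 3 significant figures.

189 mm

ET₀ = 0.33 × (0.46 × 22.4 + 8.13) = 0.33 × 18.434 = 6.0832 mm/d
Monthly total = 6.0832 × 31 = 188.579 mm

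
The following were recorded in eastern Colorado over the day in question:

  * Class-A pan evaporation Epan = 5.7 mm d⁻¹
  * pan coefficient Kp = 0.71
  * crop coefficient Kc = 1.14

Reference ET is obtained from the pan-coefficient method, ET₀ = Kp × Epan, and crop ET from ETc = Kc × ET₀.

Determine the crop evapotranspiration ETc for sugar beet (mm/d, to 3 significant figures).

ET₀ = 0.71 × 5.7 = 4.0470 mm/d
ETc = Kc × ET₀ = 1.14 × 4.0470 = 4.6136 mm/d

4.61 mm/d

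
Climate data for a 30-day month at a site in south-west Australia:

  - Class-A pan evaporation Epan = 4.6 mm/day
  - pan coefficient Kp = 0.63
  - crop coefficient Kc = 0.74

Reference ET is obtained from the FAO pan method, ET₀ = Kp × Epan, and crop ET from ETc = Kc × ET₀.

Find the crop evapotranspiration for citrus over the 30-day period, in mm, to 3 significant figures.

64.3 mm

ET₀ = 0.63 × 4.6 = 2.8980 mm/d
ETc = Kc × ET₀ = 0.74 × 2.8980 = 2.1445 mm/d
Over 30 days: 2.1445 × 30 = 64.335 mm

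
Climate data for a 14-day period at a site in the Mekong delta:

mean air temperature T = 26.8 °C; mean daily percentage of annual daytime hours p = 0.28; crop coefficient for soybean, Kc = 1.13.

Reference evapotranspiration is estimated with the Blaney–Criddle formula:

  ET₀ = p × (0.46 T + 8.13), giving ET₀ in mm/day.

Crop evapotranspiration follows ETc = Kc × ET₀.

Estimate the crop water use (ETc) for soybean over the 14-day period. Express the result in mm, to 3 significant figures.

ET₀ = 0.28 × (0.46 × 26.8 + 8.13) = 0.28 × 20.458 = 5.7282 mm/d
ETc = Kc × ET₀ = 1.13 × 5.7282 = 6.4729 mm/d
Over 14 days: 6.4729 × 14 = 90.621 mm

90.6 mm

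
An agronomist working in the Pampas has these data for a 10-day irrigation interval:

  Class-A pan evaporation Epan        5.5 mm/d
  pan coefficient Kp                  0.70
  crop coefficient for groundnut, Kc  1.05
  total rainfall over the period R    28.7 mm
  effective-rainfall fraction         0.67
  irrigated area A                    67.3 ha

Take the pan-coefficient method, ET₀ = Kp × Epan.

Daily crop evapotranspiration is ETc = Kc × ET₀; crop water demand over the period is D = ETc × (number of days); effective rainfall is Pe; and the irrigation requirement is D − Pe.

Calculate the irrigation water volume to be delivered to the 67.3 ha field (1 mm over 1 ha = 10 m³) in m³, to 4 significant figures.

ET₀ = 0.70 × 5.5 = 3.8500 mm/d
ETc = Kc × ET₀ = 1.05 × 3.8500 = 4.0425 mm/d
Crop demand D = ETc × 10 d = 4.0425 × 10 = 40.425 mm
Pe = 0.67 × 28.7 = 19.229 mm
D − Pe = 40.425 − 19.229 = 21.196 mm
Volume = 21.196 mm × 67.3 ha × 10 = 14264.9 m³

14260 m³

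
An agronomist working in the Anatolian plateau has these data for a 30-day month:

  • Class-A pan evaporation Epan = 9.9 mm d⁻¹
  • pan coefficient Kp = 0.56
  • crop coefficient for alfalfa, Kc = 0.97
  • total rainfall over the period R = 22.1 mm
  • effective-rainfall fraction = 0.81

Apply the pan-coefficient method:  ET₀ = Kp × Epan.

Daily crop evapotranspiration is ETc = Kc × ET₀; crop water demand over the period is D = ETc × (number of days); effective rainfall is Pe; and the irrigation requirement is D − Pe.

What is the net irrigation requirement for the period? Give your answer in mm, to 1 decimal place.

ET₀ = 0.56 × 9.9 = 5.5440 mm/d
ETc = Kc × ET₀ = 0.97 × 5.5440 = 5.3777 mm/d
Crop demand D = ETc × 30 d = 5.3777 × 30 = 161.331 mm
Pe = 0.81 × 22.1 = 17.901 mm
D − Pe = 161.331 − 17.901 = 143.430 mm

143.4 mm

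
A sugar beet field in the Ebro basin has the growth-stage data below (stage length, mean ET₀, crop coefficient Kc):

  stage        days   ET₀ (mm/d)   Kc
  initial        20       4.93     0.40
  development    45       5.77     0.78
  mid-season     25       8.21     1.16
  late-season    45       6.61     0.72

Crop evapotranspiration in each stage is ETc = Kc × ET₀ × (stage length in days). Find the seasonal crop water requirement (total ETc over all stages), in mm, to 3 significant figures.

initial: 0.40 × 4.93 × 20 = 39.44 mm
development: 0.78 × 5.77 × 45 = 202.53 mm
mid-season: 1.16 × 8.21 × 25 = 238.09 mm
late-season: 0.72 × 6.61 × 45 = 214.16 mm
Seasonal total = 694.22 mm

694 mm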